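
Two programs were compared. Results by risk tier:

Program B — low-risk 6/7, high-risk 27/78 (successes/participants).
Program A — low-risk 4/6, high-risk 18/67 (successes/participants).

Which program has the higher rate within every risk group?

Low-risk: Program B 6/7 = 85.7%, Program A 4/6 = 66.7% → Program B
High-risk: Program B 27/78 = 34.6%, Program A 18/67 = 26.9% → Program B
Program B has the higher rate in both groups.

Program B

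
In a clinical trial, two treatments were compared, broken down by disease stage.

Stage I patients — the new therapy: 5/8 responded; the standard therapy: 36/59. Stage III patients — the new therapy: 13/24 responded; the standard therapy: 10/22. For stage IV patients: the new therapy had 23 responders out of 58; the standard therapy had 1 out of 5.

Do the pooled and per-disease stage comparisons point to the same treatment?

No

Stage I: the new therapy 5/8 = 62.5%, the standard therapy 36/59 = 61.0% → the new therapy
Stage III: the new therapy 13/24 = 54.2%, the standard therapy 10/22 = 45.5% → the new therapy
Stage IV: the new therapy 23/58 = 39.7%, the standard therapy 1/5 = 20.0% → the new therapy
Overall: the new therapy 41/90 = 45.6%, the standard therapy 47/86 = 54.7% → the standard therapy
The new therapy wins each disease group but the standard therapy wins overall — the comparison reverses. The new therapy's patients skew toward stage IV, which has a lower base rate.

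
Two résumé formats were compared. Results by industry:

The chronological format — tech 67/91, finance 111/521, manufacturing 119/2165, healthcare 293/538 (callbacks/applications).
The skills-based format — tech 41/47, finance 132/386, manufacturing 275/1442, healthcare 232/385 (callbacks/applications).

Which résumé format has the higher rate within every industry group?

Tech: the chronological format 67/91 = 73.6%, the skills-based format 41/47 = 87.2% → the skills-based format
Finance: the chronological format 111/521 = 21.3%, the skills-based format 132/386 = 34.2% → the skills-based format
Manufacturing: the chronological format 119/2165 = 5.5%, the skills-based format 275/1442 = 19.1% → the skills-based format
Healthcare: the chronological format 293/538 = 54.5%, the skills-based format 232/385 = 60.3% → the skills-based format
The skills-based format has the higher rate in all 4 groups.

the skills-based format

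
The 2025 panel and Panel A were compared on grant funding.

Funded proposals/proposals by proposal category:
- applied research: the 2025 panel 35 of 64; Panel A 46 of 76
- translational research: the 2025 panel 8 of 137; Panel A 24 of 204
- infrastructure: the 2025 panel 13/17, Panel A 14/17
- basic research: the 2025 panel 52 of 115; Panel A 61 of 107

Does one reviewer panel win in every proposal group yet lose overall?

Applied research: the 2025 panel 35/64 = 54.7%, Panel A 46/76 = 60.5% → Panel A
Translational research: the 2025 panel 8/137 = 5.8%, Panel A 24/204 = 11.8% → Panel A
Infrastructure: the 2025 panel 13/17 = 76.5%, Panel A 14/17 = 82.4% → Panel A
Basic research: the 2025 panel 52/115 = 45.2%, Panel A 61/107 = 57.0% → Panel A
Overall: the 2025 panel 108/333 = 32.4%, Panel A 145/404 = 35.9% → Panel A
Panel A wins overall and in every proposal group — no reversal.

No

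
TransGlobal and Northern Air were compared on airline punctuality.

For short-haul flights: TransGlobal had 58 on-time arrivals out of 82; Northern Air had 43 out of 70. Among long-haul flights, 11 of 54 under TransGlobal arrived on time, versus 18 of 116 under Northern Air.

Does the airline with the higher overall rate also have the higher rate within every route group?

Short-haul: TransGlobal 58/82 = 70.7%, Northern Air 43/70 = 61.4% → TransGlobal
Long-haul: TransGlobal 11/54 = 20.4%, Northern Air 18/116 = 15.5% → TransGlobal
Overall: TransGlobal 69/136 = 50.7%, Northern Air 61/186 = 32.8% → TransGlobal
TransGlobal wins overall and in every route group — no reversal.

Yes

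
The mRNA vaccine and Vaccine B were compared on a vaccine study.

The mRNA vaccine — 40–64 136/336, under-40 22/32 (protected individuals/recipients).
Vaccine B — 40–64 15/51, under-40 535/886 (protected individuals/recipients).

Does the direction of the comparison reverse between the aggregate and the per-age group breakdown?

Yes

40–64: the mRNA vaccine 136/336 = 40.5%, Vaccine B 15/51 = 29.4% → the mRNA vaccine
Under-40: the mRNA vaccine 22/32 = 68.8%, Vaccine B 535/886 = 60.4% → the mRNA vaccine
Overall: the mRNA vaccine 158/368 = 42.9%, Vaccine B 550/937 = 58.7% → Vaccine B
The mRNA vaccine wins each age group but Vaccine B wins overall — the comparison reverses. The mRNA vaccine's recipients skew toward 40–64, which has a lower base rate.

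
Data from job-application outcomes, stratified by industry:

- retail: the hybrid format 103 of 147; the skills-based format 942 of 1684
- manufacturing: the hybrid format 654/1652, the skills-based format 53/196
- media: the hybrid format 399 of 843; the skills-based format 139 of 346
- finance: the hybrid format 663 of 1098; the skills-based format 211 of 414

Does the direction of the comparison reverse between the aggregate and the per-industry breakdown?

Retail: the hybrid format 103/147 = 70.1%, the skills-based format 942/1684 = 55.9% → the hybrid format
Manufacturing: the hybrid format 654/1652 = 39.6%, the skills-based format 53/196 = 27.0% → the hybrid format
Media: the hybrid format 399/843 = 47.3%, the skills-based format 139/346 = 40.2% → the hybrid format
Finance: the hybrid format 663/1098 = 60.4%, the skills-based format 211/414 = 51.0% → the hybrid format
Overall: the hybrid format 1819/3740 = 48.6%, the skills-based format 1345/2640 = 50.9% → the skills-based format
The hybrid format wins each industry group but the skills-based format wins overall — the comparison reverses. The hybrid format's applications skew toward manufacturing, which has a lower base rate.

Yes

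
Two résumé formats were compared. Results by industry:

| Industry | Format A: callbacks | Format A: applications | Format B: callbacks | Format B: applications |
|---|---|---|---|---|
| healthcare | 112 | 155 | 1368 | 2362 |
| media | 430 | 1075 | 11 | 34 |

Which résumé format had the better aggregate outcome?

Format B

Healthcare: Format A 112/155 = 72.3%, Format B 1368/2362 = 57.9% → Format A
Media: Format A 430/1075 = 40.0%, Format B 11/34 = 32.4% → Format A
Overall: Format A 542/1230 = 44.1%, Format B 1379/2396 = 57.6% → Format B
(Format A wins every industry group but Format B wins overall — Format A's applications skew toward the low-rate media group.)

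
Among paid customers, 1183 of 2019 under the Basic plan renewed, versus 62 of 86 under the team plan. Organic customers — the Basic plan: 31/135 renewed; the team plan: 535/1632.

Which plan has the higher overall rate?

Paid: the Basic plan 1183/2019 = 58.6%, the team plan 62/86 = 72.1% → the team plan
Organic: the Basic plan 31/135 = 23.0%, the team plan 535/1632 = 32.8% → the team plan
Overall: the Basic plan 1214/2154 = 56.4%, the team plan 597/1718 = 34.7% → the Basic plan
(The team plan wins every signup group but the Basic plan wins overall — the team plan's customers skew toward the low-rate organic group.)

the Basic plan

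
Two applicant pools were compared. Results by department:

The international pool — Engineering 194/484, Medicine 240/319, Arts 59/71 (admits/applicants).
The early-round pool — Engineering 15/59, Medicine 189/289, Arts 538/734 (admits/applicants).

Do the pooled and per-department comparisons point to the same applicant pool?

Engineering: the international pool 194/484 = 40.1%, the early-round pool 15/59 = 25.4% → the international pool
Medicine: the international pool 240/319 = 75.2%, the early-round pool 189/289 = 65.4% → the international pool
Arts: the international pool 59/71 = 83.1%, the early-round pool 538/734 = 73.3% → the international pool
Overall: the international pool 493/874 = 56.4%, the early-round pool 742/1082 = 68.6% → the early-round pool
The international pool wins each department group but the early-round pool wins overall — the comparison reverses. The international pool's applicants skew toward Engineering, which has a lower base rate.

No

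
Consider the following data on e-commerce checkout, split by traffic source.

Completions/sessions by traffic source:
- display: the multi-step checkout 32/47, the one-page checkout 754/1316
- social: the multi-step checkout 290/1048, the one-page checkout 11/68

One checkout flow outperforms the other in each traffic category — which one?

Display: the multi-step checkout 32/47 = 68.1%, the one-page checkout 754/1316 = 57.3% → the multi-step checkout
Social: the multi-step checkout 290/1048 = 27.7%, the one-page checkout 11/68 = 16.2% → the multi-step checkout
The multi-step checkout has the higher rate in both groups.

the multi-step checkout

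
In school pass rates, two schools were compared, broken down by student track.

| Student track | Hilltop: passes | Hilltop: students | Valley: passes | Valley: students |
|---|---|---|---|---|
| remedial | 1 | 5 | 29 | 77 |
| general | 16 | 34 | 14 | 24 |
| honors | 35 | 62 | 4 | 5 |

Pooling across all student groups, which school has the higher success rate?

Hilltop

Remedial: Hilltop 1/5 = 20.0%, Valley 29/77 = 37.7% → Valley
General: Hilltop 16/34 = 47.1%, Valley 14/24 = 58.3% → Valley
Honors: Hilltop 35/62 = 56.5%, Valley 4/5 = 80.0% → Valley
Overall: Hilltop 52/101 = 51.5%, Valley 47/106 = 44.3% → Hilltop
(Valley wins every student group but Hilltop wins overall — Valley's students skew toward the low-rate remedial group.)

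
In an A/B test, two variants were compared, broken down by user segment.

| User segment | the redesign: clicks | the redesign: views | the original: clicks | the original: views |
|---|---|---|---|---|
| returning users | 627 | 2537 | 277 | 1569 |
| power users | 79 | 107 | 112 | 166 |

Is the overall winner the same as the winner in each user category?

Returning users: the redesign 627/2537 = 24.7%, the original 277/1569 = 17.7% → the redesign
Power users: the redesign 79/107 = 73.8%, the original 112/166 = 67.5% → the redesign
Overall: the redesign 706/2644 = 26.7%, the original 389/1735 = 22.4% → the redesign
The redesign wins overall and in every user group — no reversal.

Yes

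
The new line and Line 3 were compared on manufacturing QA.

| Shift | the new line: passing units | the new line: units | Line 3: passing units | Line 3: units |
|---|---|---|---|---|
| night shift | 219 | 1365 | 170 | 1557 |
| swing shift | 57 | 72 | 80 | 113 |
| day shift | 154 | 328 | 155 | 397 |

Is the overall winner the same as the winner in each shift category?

Yes

Night shift: the new line 219/1365 = 16.0%, Line 3 170/1557 = 10.9% → the new line
Swing shift: the new line 57/72 = 79.2%, Line 3 80/113 = 70.8% → the new line
Day shift: the new line 154/328 = 47.0%, Line 3 155/397 = 39.0% → the new line
Overall: the new line 430/1765 = 24.4%, Line 3 405/2067 = 19.6% → the new line
The new line wins overall and in every shift group — no reversal.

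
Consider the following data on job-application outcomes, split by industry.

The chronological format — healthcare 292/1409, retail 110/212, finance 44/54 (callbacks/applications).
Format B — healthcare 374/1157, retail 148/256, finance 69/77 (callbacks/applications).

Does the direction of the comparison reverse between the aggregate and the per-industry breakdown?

No

Healthcare: the chronological format 292/1409 = 20.7%, Format B 374/1157 = 32.3% → Format B
Retail: the chronological format 110/212 = 51.9%, Format B 148/256 = 57.8% → Format B
Finance: the chronological format 44/54 = 81.5%, Format B 69/77 = 89.6% → Format B
Overall: the chronological format 446/1675 = 26.6%, Format B 591/1490 = 39.7% → Format B
Format B wins overall and in every industry group — no reversal.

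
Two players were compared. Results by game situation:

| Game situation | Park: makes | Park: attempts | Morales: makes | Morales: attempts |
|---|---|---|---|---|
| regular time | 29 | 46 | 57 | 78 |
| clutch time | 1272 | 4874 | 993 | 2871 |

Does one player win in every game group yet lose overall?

No

Regular time: Park 29/46 = 63.0%, Morales 57/78 = 73.1% → Morales
Clutch time: Park 1272/4874 = 26.1%, Morales 993/2871 = 34.6% → Morales
Overall: Park 1301/4920 = 26.4%, Morales 1050/2949 = 35.6% → Morales
Morales wins overall and in every game group — no reversal.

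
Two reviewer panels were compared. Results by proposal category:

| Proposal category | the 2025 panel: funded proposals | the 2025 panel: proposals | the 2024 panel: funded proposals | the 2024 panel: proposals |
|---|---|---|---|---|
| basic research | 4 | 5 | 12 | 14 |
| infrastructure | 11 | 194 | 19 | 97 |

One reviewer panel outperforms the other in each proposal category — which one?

Basic research: the 2025 panel 4/5 = 80.0%, the 2024 panel 12/14 = 85.7% → the 2024 panel
Infrastructure: the 2025 panel 11/194 = 5.7%, the 2024 panel 19/97 = 19.6% → the 2024 panel
The 2024 panel has the higher rate in both groups.

the 2024 panel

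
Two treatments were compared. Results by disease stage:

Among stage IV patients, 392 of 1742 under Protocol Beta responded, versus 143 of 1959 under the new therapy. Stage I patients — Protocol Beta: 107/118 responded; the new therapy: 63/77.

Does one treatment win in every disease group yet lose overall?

No

Stage IV: Protocol Beta 392/1742 = 22.5%, the new therapy 143/1959 = 7.3% → Protocol Beta
Stage I: Protocol Beta 107/118 = 90.7%, the new therapy 63/77 = 81.8% → Protocol Beta
Overall: Protocol Beta 499/1860 = 26.8%, the new therapy 206/2036 = 10.1% → Protocol Beta
Protocol Beta wins overall and in every disease group — no reversal.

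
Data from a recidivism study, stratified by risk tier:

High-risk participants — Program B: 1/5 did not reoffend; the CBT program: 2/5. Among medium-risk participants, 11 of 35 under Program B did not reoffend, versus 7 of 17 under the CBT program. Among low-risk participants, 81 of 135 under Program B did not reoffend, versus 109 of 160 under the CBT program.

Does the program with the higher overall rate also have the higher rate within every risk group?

Yes

High-risk: Program B 1/5 = 20.0%, the CBT program 2/5 = 40.0% → the CBT program
Medium-risk: Program B 11/35 = 31.4%, the CBT program 7/17 = 41.2% → the CBT program
Low-risk: Program B 81/135 = 60.0%, the CBT program 109/160 = 68.1% → the CBT program
Overall: Program B 93/175 = 53.1%, the CBT program 118/182 = 64.8% → the CBT program
The CBT program wins overall and in every risk group — no reversal.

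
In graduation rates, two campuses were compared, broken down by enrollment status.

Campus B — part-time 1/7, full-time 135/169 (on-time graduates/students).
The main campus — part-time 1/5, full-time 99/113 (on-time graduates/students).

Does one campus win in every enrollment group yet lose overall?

No

Part-time: Campus B 1/7 = 14.3%, the main campus 1/5 = 20.0% → the main campus
Full-time: Campus B 135/169 = 79.9%, the main campus 99/113 = 87.6% → the main campus
Overall: Campus B 136/176 = 77.3%, the main campus 100/118 = 84.7% → the main campus
The main campus wins overall and in every enrollment group — no reversal.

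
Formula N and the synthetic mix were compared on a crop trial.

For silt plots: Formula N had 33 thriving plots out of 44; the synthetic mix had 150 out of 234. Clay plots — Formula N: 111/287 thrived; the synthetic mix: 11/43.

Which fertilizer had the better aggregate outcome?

the synthetic mix

Silt: Formula N 33/44 = 75.0%, the synthetic mix 150/234 = 64.1% → Formula N
Clay: Formula N 111/287 = 38.7%, the synthetic mix 11/43 = 25.6% → Formula N
Overall: Formula N 144/331 = 43.5%, the synthetic mix 161/277 = 58.1% → the synthetic mix
(Formula N wins every soil group but the synthetic mix wins overall — Formula N's plots skew toward the low-rate clay group.)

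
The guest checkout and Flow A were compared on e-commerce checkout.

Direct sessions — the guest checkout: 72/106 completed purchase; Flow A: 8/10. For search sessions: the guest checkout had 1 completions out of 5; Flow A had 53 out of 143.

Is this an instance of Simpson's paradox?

Direct: the guest checkout 72/106 = 67.9%, Flow A 8/10 = 80.0% → Flow A
Search: the guest checkout 1/5 = 20.0%, Flow A 53/143 = 37.1% → Flow A
Overall: the guest checkout 73/111 = 65.8%, Flow A 61/153 = 39.9% → the guest checkout
Flow A wins each traffic group but the guest checkout wins overall — the comparison reverses. Flow A's sessions skew toward search, which has a lower base rate.

Yes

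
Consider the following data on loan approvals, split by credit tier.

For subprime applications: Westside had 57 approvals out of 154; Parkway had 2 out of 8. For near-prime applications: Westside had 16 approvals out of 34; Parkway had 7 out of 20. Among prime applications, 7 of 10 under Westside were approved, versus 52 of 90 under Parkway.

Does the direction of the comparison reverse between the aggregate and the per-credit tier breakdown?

Subprime: Westside 57/154 = 37.0%, Parkway 2/8 = 25.0% → Westside
Near-prime: Westside 16/34 = 47.1%, Parkway 7/20 = 35.0% → Westside
Prime: Westside 7/10 = 70.0%, Parkway 52/90 = 57.8% → Westside
Overall: Westside 80/198 = 40.4%, Parkway 61/118 = 51.7% → Parkway
Westside wins each credit group but Parkway wins overall — the comparison reverses. Westside's applications skew toward subprime, which has a lower base rate.

Yes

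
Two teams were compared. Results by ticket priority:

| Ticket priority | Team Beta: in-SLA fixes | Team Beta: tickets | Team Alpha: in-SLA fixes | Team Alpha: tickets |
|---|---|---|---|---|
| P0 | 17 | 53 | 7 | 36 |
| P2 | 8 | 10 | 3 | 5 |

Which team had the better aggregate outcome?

P0: Team Beta 17/53 = 32.1%, Team Alpha 7/36 = 19.4% → Team Beta
P2: Team Beta 8/10 = 80.0%, Team Alpha 3/5 = 60.0% → Team Beta
Overall: Team Beta 25/63 = 39.7%, Team Alpha 10/41 = 24.4% → Team Beta

Team Beta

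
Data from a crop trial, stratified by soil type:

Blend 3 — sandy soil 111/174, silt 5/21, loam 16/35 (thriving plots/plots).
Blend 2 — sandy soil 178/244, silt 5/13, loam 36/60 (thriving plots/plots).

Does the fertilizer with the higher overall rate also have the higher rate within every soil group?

Sandy soil: Blend 3 111/174 = 63.8%, Blend 2 178/244 = 73.0% → Blend 2
Silt: Blend 3 5/21 = 23.8%, Blend 2 5/13 = 38.5% → Blend 2
Loam: Blend 3 16/35 = 45.7%, Blend 2 36/60 = 60.0% → Blend 2
Overall: Blend 3 132/230 = 57.4%, Blend 2 219/317 = 69.1% → Blend 2
Blend 2 wins overall and in every soil group — no reversal.

Yes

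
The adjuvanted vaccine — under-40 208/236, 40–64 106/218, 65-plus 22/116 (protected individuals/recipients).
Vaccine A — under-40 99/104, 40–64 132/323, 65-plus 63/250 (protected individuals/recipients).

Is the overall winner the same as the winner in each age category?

Under-40: the adjuvanted vaccine 208/236 = 88.1%, Vaccine A 99/104 = 95.2% → Vaccine A
40–64: the adjuvanted vaccine 106/218 = 48.6%, Vaccine A 132/323 = 40.9% → the adjuvanted vaccine
65-plus: the adjuvanted vaccine 22/116 = 19.0%, Vaccine A 63/250 = 25.2% → Vaccine A
Overall: the adjuvanted vaccine 336/570 = 58.9%, Vaccine A 294/677 = 43.4% → the adjuvanted vaccine
Neither sweeps: the adjuvanted vaccine wins 1 of 3 groups, Vaccine A wins 2. The adjuvanted vaccine wins overall but not every group — no Simpson reversal.

No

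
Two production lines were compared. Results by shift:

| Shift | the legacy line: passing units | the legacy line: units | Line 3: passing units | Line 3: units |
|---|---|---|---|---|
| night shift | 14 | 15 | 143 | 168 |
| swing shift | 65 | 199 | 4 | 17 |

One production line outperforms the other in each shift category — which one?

Night shift: the legacy line 14/15 = 93.3%, Line 3 143/168 = 85.1% → the legacy line
Swing shift: the legacy line 65/199 = 32.7%, Line 3 4/17 = 23.5% → the legacy line
The legacy line has the higher rate in both groups.

the legacy line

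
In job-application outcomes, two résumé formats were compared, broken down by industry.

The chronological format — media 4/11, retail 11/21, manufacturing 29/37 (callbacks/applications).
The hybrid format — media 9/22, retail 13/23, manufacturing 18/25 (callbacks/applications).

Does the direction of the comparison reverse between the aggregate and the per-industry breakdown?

No

Media: the chronological format 4/11 = 36.4%, the hybrid format 9/22 = 40.9% → the hybrid format
Retail: the chronological format 11/21 = 52.4%, the hybrid format 13/23 = 56.5% → the hybrid format
Manufacturing: the chronological format 29/37 = 78.4%, the hybrid format 18/25 = 72.0% → the chronological format
Overall: the chronological format 44/69 = 63.8%, the hybrid format 40/70 = 57.1% → the chronological format
Neither sweeps: the chronological format wins 1 of 3 groups, the hybrid format wins 2. The chronological format wins overall but not every group — no Simpson reversal.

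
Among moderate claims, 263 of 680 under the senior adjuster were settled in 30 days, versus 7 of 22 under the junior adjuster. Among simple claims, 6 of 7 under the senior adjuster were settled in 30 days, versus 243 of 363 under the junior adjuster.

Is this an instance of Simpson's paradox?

Moderate: the senior adjuster 263/680 = 38.7%, the junior adjuster 7/22 = 31.8% → the senior adjuster
Simple: the senior adjuster 6/7 = 85.7%, the junior adjuster 243/363 = 66.9% → the senior adjuster
Overall: the senior adjuster 269/687 = 39.2%, the junior adjuster 250/385 = 64.9% → the junior adjuster
The senior adjuster wins each claim group but the junior adjuster wins overall — the comparison reverses. The senior adjuster's claims skew toward moderate, which has a lower base rate.

Yes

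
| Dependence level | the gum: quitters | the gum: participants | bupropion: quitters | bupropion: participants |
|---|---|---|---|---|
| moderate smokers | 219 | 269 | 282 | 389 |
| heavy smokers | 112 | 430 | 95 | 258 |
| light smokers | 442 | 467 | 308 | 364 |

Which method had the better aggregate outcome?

bupropion

Moderate smokers: the gum 219/269 = 81.4%, bupropion 282/389 = 72.5% → the gum
Heavy smokers: the gum 112/430 = 26.0%, bupropion 95/258 = 36.8% → bupropion
Light smokers: the gum 442/467 = 94.6%, bupropion 308/364 = 84.6% → the gum
Overall: the gum 773/1166 = 66.3%, bupropion 685/1011 = 67.8% → bupropion
(Neither sweeps every dependence group, but bupropion has the higher pooled rate.)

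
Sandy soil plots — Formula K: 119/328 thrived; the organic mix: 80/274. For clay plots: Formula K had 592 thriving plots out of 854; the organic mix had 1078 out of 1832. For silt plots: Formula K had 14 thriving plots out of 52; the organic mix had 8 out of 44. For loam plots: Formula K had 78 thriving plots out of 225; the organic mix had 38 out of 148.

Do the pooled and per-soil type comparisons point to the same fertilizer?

Sandy soil: Formula K 119/328 = 36.3%, the organic mix 80/274 = 29.2% → Formula K
Clay: Formula K 592/854 = 69.3%, the organic mix 1078/1832 = 58.8% → Formula K
Silt: Formula K 14/52 = 26.9%, the organic mix 8/44 = 18.2% → Formula K
Loam: Formula K 78/225 = 34.7%, the organic mix 38/148 = 25.7% → Formula K
Overall: Formula K 803/1459 = 55.0%, the organic mix 1204/2298 = 52.4% → Formula K
Formula K wins overall and in every soil group — no reversal.

Yes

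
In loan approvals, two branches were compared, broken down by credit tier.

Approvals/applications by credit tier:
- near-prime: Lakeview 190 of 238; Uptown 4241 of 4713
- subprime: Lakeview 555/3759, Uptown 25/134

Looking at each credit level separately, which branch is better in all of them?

Uptown

Near-prime: Lakeview 190/238 = 79.8%, Uptown 4241/4713 = 90.0% → Uptown
Subprime: Lakeview 555/3759 = 14.8%, Uptown 25/134 = 18.7% → Uptown
Uptown has the higher rate in both groups.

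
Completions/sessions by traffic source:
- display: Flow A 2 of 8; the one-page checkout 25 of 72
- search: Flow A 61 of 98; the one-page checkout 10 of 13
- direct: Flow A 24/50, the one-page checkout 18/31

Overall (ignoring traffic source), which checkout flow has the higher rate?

Display: Flow A 2/8 = 25.0%, the one-page checkout 25/72 = 34.7% → the one-page checkout
Search: Flow A 61/98 = 62.2%, the one-page checkout 10/13 = 76.9% → the one-page checkout
Direct: Flow A 24/50 = 48.0%, the one-page checkout 18/31 = 58.1% → the one-page checkout
Overall: Flow A 87/156 = 55.8%, the one-page checkout 53/116 = 45.7% → Flow A
(The one-page checkout wins every traffic group but Flow A wins overall — the one-page checkout's sessions skew toward the low-rate display group.)

Flow A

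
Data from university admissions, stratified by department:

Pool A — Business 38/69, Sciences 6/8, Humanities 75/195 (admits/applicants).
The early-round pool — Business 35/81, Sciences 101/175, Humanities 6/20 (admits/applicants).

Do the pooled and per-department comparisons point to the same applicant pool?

Business: Pool A 38/69 = 55.1%, the early-round pool 35/81 = 43.2% → Pool A
Sciences: Pool A 6/8 = 75.0%, the early-round pool 101/175 = 57.7% → Pool A
Humanities: Pool A 75/195 = 38.5%, the early-round pool 6/20 = 30.0% → Pool A
Overall: Pool A 119/272 = 43.8%, the early-round pool 142/276 = 51.4% → the early-round pool
Pool A wins each department group but the early-round pool wins overall — the comparison reverses. Pool A's applicants skew toward Humanities, which has a lower base rate.

No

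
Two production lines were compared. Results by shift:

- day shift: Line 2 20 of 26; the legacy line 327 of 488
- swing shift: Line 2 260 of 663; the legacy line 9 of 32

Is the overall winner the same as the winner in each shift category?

Day shift: Line 2 20/26 = 76.9%, the legacy line 327/488 = 67.0% → Line 2
Swing shift: Line 2 260/663 = 39.2%, the legacy line 9/32 = 28.1% → Line 2
Overall: Line 2 280/689 = 40.6%, the legacy line 336/520 = 64.6% → the legacy line
Line 2 wins each shift group but the legacy line wins overall — the comparison reverses. Line 2's units skew toward swing shift, which has a lower base rate.

No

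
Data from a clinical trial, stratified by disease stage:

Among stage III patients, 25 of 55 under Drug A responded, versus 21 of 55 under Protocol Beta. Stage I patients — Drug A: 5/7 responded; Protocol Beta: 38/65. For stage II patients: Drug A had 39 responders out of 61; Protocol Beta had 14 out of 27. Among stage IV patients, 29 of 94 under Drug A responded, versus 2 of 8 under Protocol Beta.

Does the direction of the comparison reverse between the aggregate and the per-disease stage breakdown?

Yes

Stage III: Drug A 25/55 = 45.5%, Protocol Beta 21/55 = 38.2% → Drug A
Stage I: Drug A 5/7 = 71.4%, Protocol Beta 38/65 = 58.5% → Drug A
Stage II: Drug A 39/61 = 63.9%, Protocol Beta 14/27 = 51.9% → Drug A
Stage IV: Drug A 29/94 = 30.9%, Protocol Beta 2/8 = 25.0% → Drug A
Overall: Drug A 98/217 = 45.2%, Protocol Beta 75/155 = 48.4% → Protocol Beta
Drug A wins each disease group but Protocol Beta wins overall — the comparison reverses. Drug A's patients skew toward stage IV, which has a lower base rate.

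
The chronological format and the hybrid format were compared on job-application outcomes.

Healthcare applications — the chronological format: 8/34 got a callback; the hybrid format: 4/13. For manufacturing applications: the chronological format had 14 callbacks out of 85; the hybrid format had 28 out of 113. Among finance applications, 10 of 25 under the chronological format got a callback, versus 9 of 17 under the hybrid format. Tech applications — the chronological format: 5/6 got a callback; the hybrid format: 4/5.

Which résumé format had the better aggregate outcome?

Healthcare: the chronological format 8/34 = 23.5%, the hybrid format 4/13 = 30.8% → the hybrid format
Manufacturing: the chronological format 14/85 = 16.5%, the hybrid format 28/113 = 24.8% → the hybrid format
Finance: the chronological format 10/25 = 40.0%, the hybrid format 9/17 = 52.9% → the hybrid format
Tech: the chronological format 5/6 = 83.3%, the hybrid format 4/5 = 80.0% → the chronological format
Overall: the chronological format 37/150 = 24.7%, the hybrid format 45/148 = 30.4% → the hybrid format
(Neither sweeps every industry group, but the hybrid format has the higher pooled rate.)

the hybrid format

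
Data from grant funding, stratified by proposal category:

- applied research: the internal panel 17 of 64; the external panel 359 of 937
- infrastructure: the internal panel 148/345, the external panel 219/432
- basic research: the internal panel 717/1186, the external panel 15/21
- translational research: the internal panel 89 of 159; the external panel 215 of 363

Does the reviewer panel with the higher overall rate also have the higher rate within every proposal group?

No

Applied research: the internal panel 17/64 = 26.6%, the external panel 359/937 = 38.3% → the external panel
Infrastructure: the internal panel 148/345 = 42.9%, the external panel 219/432 = 50.7% → the external panel
Basic research: the internal panel 717/1186 = 60.5%, the external panel 15/21 = 71.4% → the external panel
Translational research: the internal panel 89/159 = 56.0%, the external panel 215/363 = 59.2% → the external panel
Overall: the internal panel 971/1754 = 55.4%, the external panel 808/1753 = 46.1% → the internal panel
The external panel wins each proposal group but the internal panel wins overall — the comparison reverses. The external panel's proposals skew toward applied research, which has a lower base rate.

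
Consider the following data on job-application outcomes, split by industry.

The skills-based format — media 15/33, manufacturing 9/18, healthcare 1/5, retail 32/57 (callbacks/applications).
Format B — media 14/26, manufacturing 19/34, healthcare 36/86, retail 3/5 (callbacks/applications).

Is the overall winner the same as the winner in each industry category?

No

Media: the skills-based format 15/33 = 45.5%, Format B 14/26 = 53.8% → Format B
Manufacturing: the skills-based format 9/18 = 50.0%, Format B 19/34 = 55.9% → Format B
Healthcare: the skills-based format 1/5 = 20.0%, Format B 36/86 = 41.9% → Format B
Retail: the skills-based format 32/57 = 56.1%, Format B 3/5 = 60.0% → Format B
Overall: the skills-based format 57/113 = 50.4%, Format B 72/151 = 47.7% → the skills-based format
Format B wins each industry group but the skills-based format wins overall — the comparison reverses. Format B's applications skew toward healthcare, which has a lower base rate.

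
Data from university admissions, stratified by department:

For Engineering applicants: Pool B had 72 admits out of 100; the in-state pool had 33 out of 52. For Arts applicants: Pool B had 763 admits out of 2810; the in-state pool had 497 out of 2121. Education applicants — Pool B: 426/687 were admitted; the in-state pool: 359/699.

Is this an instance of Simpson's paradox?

No

Engineering: Pool B 72/100 = 72.0%, the in-state pool 33/52 = 63.5% → Pool B
Arts: Pool B 763/2810 = 27.2%, the in-state pool 497/2121 = 23.4% → Pool B
Education: Pool B 426/687 = 62.0%, the in-state pool 359/699 = 51.4% → Pool B
Overall: Pool B 1261/3597 = 35.1%, the in-state pool 889/2872 = 31.0% → Pool B
Pool B wins overall and in every department group — no reversal.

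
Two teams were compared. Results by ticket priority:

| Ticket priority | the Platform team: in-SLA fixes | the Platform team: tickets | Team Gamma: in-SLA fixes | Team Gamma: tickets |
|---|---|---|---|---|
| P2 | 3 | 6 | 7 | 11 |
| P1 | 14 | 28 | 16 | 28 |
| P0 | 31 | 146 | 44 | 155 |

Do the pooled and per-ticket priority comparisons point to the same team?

P2: the Platform team 3/6 = 50.0%, Team Gamma 7/11 = 63.6% → Team Gamma
P1: the Platform team 14/28 = 50.0%, Team Gamma 16/28 = 57.1% → Team Gamma
P0: the Platform team 31/146 = 21.2%, Team Gamma 44/155 = 28.4% → Team Gamma
Overall: the Platform team 48/180 = 26.7%, Team Gamma 67/194 = 34.5% → Team Gamma
Team Gamma wins overall and in every ticket group — no reversal.

Yes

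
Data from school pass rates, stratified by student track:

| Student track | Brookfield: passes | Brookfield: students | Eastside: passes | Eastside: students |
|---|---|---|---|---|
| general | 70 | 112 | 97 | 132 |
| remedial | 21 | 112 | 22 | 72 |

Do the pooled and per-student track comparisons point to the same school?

General: Brookfield 70/112 = 62.5%, Eastside 97/132 = 73.5% → Eastside
Remedial: Brookfield 21/112 = 18.8%, Eastside 22/72 = 30.6% → Eastside
Overall: Brookfield 91/224 = 40.6%, Eastside 119/204 = 58.3% → Eastside
Eastside wins overall and in every student group — no reversal.

Yes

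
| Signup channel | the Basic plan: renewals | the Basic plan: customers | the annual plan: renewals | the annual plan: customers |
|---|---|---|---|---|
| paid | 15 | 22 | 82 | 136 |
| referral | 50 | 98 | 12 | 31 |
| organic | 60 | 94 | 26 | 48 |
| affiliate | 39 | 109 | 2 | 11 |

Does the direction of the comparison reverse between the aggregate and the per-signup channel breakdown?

Paid: the Basic plan 15/22 = 68.2%, the annual plan 82/136 = 60.3% → the Basic plan
Referral: the Basic plan 50/98 = 51.0%, the annual plan 12/31 = 38.7% → the Basic plan
Organic: the Basic plan 60/94 = 63.8%, the annual plan 26/48 = 54.2% → the Basic plan
Affiliate: the Basic plan 39/109 = 35.8%, the annual plan 2/11 = 18.2% → the Basic plan
Overall: the Basic plan 164/323 = 50.8%, the annual plan 122/226 = 54.0% → the annual plan
The Basic plan wins each signup group but the annual plan wins overall — the comparison reverses. The Basic plan's customers skew toward affiliate, which has a lower base rate.

Yes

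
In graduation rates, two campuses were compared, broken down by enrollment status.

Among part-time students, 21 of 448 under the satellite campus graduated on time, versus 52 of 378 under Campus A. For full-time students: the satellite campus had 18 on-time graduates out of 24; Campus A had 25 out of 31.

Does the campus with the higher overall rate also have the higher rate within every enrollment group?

Part-time: the satellite campus 21/448 = 4.7%, Campus A 52/378 = 13.8% → Campus A
Full-time: the satellite campus 18/24 = 75.0%, Campus A 25/31 = 80.6% → Campus A
Overall: the satellite campus 39/472 = 8.3%, Campus A 77/409 = 18.8% → Campus A
Campus A wins overall and in every enrollment group — no reversal.

Yes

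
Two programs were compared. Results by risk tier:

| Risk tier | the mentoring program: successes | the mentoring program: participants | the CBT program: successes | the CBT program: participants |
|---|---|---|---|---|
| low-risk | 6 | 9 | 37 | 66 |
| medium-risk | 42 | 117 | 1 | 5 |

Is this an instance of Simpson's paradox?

Low-risk: the mentoring program 6/9 = 66.7%, the CBT program 37/66 = 56.1% → the mentoring program
Medium-risk: the mentoring program 42/117 = 35.9%, the CBT program 1/5 = 20.0% → the mentoring program
Overall: the mentoring program 48/126 = 38.1%, the CBT program 38/71 = 53.5% → the CBT program
The mentoring program wins each risk group but the CBT program wins overall — the comparison reverses. The mentoring program's participants skew toward medium-risk, which has a lower base rate.

Yes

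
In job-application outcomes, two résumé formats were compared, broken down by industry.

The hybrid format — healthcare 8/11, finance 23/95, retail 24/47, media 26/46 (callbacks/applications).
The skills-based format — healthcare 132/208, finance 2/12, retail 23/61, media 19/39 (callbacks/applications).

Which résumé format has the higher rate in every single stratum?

Healthcare: the hybrid format 8/11 = 72.7%, the skills-based format 132/208 = 63.5% → the hybrid format
Finance: the hybrid format 23/95 = 24.2%, the skills-based format 2/12 = 16.7% → the hybrid format
Retail: the hybrid format 24/47 = 51.1%, the skills-based format 23/61 = 37.7% → the hybrid format
Media: the hybrid format 26/46 = 56.5%, the skills-based format 19/39 = 48.7% → the hybrid format
The hybrid format has the higher rate in all 4 groups.

the hybrid format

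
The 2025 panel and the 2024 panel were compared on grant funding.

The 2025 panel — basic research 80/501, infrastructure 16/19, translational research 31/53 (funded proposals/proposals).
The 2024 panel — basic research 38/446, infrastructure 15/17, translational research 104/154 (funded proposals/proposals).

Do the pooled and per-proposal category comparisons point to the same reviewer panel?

No

Basic research: the 2025 panel 80/501 = 16.0%, the 2024 panel 38/446 = 8.5% → the 2025 panel
Infrastructure: the 2025 panel 16/19 = 84.2%, the 2024 panel 15/17 = 88.2% → the 2024 panel
Translational research: the 2025 panel 31/53 = 58.5%, the 2024 panel 104/154 = 67.5% → the 2024 panel
Overall: the 2025 panel 127/573 = 22.2%, the 2024 panel 157/617 = 25.4% → the 2024 panel
Neither sweeps: the 2025 panel wins 1 of 3 groups, the 2024 panel wins 2. The 2024 panel wins overall but not every group — no Simpson reversal.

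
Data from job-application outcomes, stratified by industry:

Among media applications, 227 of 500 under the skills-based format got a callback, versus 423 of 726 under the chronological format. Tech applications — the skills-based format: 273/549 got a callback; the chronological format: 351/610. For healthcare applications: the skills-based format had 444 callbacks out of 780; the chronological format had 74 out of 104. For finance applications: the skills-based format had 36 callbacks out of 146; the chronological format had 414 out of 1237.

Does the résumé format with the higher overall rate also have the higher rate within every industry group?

No

Media: the skills-based format 227/500 = 45.4%, the chronological format 423/726 = 58.3% → the chronological format
Tech: the skills-based format 273/549 = 49.7%, the chronological format 351/610 = 57.5% → the chronological format
Healthcare: the skills-based format 444/780 = 56.9%, the chronological format 74/104 = 71.2% → the chronological format
Finance: the skills-based format 36/146 = 24.7%, the chronological format 414/1237 = 33.5% → the chronological format
Overall: the skills-based format 980/1975 = 49.6%, the chronological format 1262/2677 = 47.1% → the skills-based format
The chronological format wins each industry group but the skills-based format wins overall — the comparison reverses. The chronological format's applications skew toward finance, which has a lower base rate.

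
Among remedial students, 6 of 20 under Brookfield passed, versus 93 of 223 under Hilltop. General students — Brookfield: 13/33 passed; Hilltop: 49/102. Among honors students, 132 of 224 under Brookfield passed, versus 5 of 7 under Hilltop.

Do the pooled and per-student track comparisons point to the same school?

Remedial: Brookfield 6/20 = 30.0%, Hilltop 93/223 = 41.7% → Hilltop
General: Brookfield 13/33 = 39.4%, Hilltop 49/102 = 48.0% → Hilltop
Honors: Brookfield 132/224 = 58.9%, Hilltop 5/7 = 71.4% → Hilltop
Overall: Brookfield 151/277 = 54.5%, Hilltop 147/332 = 44.3% → Brookfield
Hilltop wins each student group but Brookfield wins overall — the comparison reverses. Hilltop's students skew toward remedial, which has a lower base rate.

No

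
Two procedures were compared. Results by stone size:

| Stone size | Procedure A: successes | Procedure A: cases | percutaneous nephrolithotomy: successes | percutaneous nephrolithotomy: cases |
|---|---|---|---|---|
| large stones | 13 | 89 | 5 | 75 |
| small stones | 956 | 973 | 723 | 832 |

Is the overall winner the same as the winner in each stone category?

Large stones: Procedure A 13/89 = 14.6%, percutaneous nephrolithotomy 5/75 = 6.7% → Procedure A
Small stones: Procedure A 956/973 = 98.3%, percutaneous nephrolithotomy 723/832 = 86.9% → Procedure A
Overall: Procedure A 969/1062 = 91.2%, percutaneous nephrolithotomy 728/907 = 80.3% → Procedure A
Procedure A wins overall and in every stone group — no reversal.

Yes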